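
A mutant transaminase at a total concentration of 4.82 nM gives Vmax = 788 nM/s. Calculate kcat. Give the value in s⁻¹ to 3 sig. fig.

163 s⁻¹

kcat = Vmax/[E]total = 788 nM/s / 4.82 nM = 163 s⁻¹.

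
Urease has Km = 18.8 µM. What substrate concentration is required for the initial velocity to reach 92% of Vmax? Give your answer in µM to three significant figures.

216 µM

v/Vmax = [S]/(Km+[S]) = 0.92, so [S] = Km·0.92/(1 − 0.92) = 18.8 × 11.50.
[S] = 216 µM.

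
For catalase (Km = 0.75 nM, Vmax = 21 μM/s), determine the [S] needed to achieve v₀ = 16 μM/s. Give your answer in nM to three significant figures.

2.40 nM

The required fractional saturation is v/Vmax = 16/21 = 0.7619.
Then [S]/(Km+[S]) = 0.7619 ⇒ [S] = 0.75 × 0.7619/(1 − 0.7619) = 2.40 nM.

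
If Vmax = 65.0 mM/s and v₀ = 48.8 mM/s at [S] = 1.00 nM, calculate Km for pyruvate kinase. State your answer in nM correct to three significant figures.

v/Vmax = 48.8/65.0 = 0.7508 = [S]/(Km+[S]).
So Km + [S] = [S]/0.7508 = 1.332 nM, giving Km = 1.332 − 1.00 = 0.332 nM.

0.332 nM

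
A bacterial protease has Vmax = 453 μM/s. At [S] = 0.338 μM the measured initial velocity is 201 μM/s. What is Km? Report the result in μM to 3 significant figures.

0.424 μM

From v = Vmax[S]/(Km+[S]), Km = [S](Vmax − v)/v.
Km = 0.338 × (453 − 201) / 201 = 85.18/201 = 0.424 μM.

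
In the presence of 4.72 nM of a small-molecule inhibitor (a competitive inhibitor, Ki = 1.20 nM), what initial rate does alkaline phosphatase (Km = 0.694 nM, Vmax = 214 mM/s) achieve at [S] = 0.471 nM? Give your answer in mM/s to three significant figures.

25.9 mM/s

α = 1 + [I]/Ki = 1 + 4.72/1.20 = 4.933.
For a competitive inhibitor, Vmax is unchanged and the apparent Km becomes α·Km: Km,app = 3.42 nM, Vmax,app = 214 mM/s.
v = Vmax,app·[S]/(Km,app + [S]) = 214 × 0.471/(3.42 + 0.471) = 25.9 mM/s.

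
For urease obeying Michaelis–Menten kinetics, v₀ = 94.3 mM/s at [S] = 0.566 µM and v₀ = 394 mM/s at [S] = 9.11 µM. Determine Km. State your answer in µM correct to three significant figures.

In reciprocal form, 1/v = (Km/Vmax)·(1/[S]) + 1/Vmax. The two points give (1/[S], 1/v) = (1.767, 0.01060) and (0.1098, 0.002538).
Slope = (0.01060 − 0.002538)/(1.767 − 0.1098) = 0.004868; intercept = 0.01060 − 0.004868×1.767 = 0.002004.
Vmax = 1/intercept = 499 mM/s; Km = slope × Vmax = 0.004868 × 499 = 2.43 µM.

2.43 µM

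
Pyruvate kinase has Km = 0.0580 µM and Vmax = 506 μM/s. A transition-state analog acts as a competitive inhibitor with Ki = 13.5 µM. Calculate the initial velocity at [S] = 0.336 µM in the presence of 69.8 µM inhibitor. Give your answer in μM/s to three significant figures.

α = 1 + [I]/Ki = 1 + 69.8/13.5 = 6.170.
For a competitive inhibitor, Vmax is unchanged and the apparent Km becomes α·Km: Km,app = 0.358 µM, Vmax,app = 506 μM/s.
v = Vmax,app·[S]/(Km,app + [S]) = 506 × 0.336/(0.358 + 0.336) = 245 μM/s.

245 μM/s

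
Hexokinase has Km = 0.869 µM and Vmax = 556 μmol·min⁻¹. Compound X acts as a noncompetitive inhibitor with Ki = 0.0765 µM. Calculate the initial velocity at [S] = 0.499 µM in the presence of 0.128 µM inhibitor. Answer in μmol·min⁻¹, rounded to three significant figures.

75.9 μmol·min⁻¹

With α = 1 + [I]/Ki = 1 + 0.128/0.0765 = 2.673, the noncompetitive rate law is v = (Vmax/α)·[S] / (Km + [S]).
v = (556/2.673)×0.499 / (0.869 + 0.499) = 103.8/1.368 = 75.9 μmol·min⁻¹.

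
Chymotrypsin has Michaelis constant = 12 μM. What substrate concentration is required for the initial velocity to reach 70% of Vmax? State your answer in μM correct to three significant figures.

v/Vmax = [S]/(Km+[S]) = 0.7, so [S] = Km·0.7/(1 − 0.7) = 12 × 2.333.
[S] = 28.0 μM.

28.0 μM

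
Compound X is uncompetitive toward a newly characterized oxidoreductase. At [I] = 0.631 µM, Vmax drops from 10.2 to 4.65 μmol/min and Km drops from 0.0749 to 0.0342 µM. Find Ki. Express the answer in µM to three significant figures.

Uncompetitive: Vmax,app = Vmax/α (and Km,app = Km/α) with α = 1 + [I]/Ki.
α = Vmax/Vmax,app = 10.2/4.65 = 2.194.
Ki = [I]/(α − 1) = 0.631/1.194 = 0.529 µM.

0.529 µM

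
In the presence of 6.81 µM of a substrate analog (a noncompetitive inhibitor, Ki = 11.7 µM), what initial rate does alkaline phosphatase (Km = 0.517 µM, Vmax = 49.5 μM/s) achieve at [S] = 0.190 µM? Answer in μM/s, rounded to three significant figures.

8.41 μM/s

With α = 1 + [I]/Ki = 1 + 6.81/11.7 = 1.582, the noncompetitive rate law is v = (Vmax/α)·[S] / (Km + [S]).
v = (49.5/1.582)×0.190 / (0.517 + 0.190) = 5.945/0.7070 = 8.41 μM/s.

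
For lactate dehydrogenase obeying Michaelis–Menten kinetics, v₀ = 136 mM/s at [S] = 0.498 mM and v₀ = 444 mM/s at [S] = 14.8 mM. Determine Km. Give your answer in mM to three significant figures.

In reciprocal form, 1/v = (Km/Vmax)·(1/[S]) + 1/Vmax. The two points give (1/[S], 1/v) = (2.008, 0.007353) and (0.06757, 0.002252).
Slope = (0.007353 − 0.002252)/(2.008 − 0.06757) = 0.002629; intercept = 0.007353 − 0.002629×2.008 = 0.002075.
Vmax = 1/intercept = 482 mM/s; Km = slope × Vmax = 0.002629 × 482 = 1.27 mM.

1.27 mM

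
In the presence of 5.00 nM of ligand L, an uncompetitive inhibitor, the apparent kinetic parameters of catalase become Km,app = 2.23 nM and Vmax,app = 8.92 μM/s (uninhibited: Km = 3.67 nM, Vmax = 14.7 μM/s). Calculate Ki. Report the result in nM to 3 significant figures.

7.72 nM

Uncompetitive: Vmax,app = Vmax/α (and Km,app = Km/α) with α = 1 + [I]/Ki.
α = Vmax/Vmax,app = 14.7/8.92 = 1.648.
Ki = [I]/(α − 1) = 5.00/0.6480 = 7.72 nM.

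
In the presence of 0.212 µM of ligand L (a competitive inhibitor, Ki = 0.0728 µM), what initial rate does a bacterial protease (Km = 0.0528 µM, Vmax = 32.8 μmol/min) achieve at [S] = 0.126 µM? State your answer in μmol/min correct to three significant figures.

With α = 1 + [I]/Ki = 1 + 0.212/0.0728 = 3.912, the competitive rate law is v = Vmax[S] / (αKm + [S]).
v = 32.8×0.126 / (3.912×0.0528 + 0.126) = 4.133/0.3326 = 12.4 μmol/min.

12.4 μmol/min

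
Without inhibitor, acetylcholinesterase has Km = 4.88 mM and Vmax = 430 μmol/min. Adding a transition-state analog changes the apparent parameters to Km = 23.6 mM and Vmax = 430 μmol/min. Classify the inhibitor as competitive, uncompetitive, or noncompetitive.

Km increases (4.88 → 23.6 mM) while Vmax is unchanged — the hallmark of competitive inhibition.

competitive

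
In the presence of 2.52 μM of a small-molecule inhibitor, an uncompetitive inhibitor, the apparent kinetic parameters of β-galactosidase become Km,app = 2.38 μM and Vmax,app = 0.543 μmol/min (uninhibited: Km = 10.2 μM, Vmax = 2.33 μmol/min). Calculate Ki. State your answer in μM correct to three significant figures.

Uncompetitive: Vmax,app = Vmax/α (and Km,app = Km/α) with α = 1 + [I]/Ki.
α = Vmax/Vmax,app = 2.33/0.543 = 4.291.
Ki = [I]/(α − 1) = 2.52/3.291 = 0.766 μM.

0.766 μM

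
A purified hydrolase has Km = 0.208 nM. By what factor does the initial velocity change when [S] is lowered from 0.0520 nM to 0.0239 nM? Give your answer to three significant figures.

0.515

The fractional saturations are [S]/(Km+[S]) = 0.0520/0.2600 = 0.2000 and 0.0239/0.2319 = 0.1031.
v₂/v₁ is just their ratio: 0.1031/0.2000 = 0.515.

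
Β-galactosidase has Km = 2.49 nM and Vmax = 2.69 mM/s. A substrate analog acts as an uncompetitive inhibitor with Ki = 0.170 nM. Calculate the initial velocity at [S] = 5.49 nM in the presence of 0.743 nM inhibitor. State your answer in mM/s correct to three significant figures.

0.462 mM/s

α = 1 + [I]/Ki = 1 + 0.743/0.170 = 5.371.
For an uncompetitive inhibitor, both parameters are divided by α, giving Vmax/α and Km/α: Km,app = 0.464 nM, Vmax,app = 0.501 mM/s.
v = Vmax,app·[S]/(Km,app + [S]) = 0.501 × 5.49/(0.464 + 5.49) = 0.462 mM/s.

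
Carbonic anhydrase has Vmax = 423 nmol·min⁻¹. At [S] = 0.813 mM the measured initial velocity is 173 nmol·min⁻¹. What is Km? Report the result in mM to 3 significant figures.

From v = Vmax[S]/(Km+[S]), Km = [S](Vmax − v)/v.
Km = 0.813 × (423 − 173) / 173 = 203.2/173 = 1.17 mM.

1.17 mM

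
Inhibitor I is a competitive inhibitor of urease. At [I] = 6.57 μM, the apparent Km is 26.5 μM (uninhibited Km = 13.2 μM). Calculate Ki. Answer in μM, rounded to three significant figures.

6.52 μM

Competitive: Km,app = α·Km with α = 1 + [I]/Ki.
α = Km,app/Km = 26.5/13.2 = 2.008.
Ki = [I]/(α − 1) = 6.57/1.008 = 6.52 μM.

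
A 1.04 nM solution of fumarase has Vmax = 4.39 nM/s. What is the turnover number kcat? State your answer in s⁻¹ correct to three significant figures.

4.22 s⁻¹

kcat = Vmax/[E]total = 4.39 nM/s / 1.04 nM = 4.22 s⁻¹.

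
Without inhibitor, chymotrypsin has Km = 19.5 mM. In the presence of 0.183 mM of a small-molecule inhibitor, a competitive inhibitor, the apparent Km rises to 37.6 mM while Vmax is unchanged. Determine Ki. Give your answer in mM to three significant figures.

Competitive: Km,app = α·Km with α = 1 + [I]/Ki.
α = Km,app/Km = 37.6/19.5 = 1.928.
Since α = 1 + [I]/Ki, [I]/Ki = 1.928 − 1 = 0.9282 and Ki = 0.183/0.9282 = 0.197 mM.

0.197 mM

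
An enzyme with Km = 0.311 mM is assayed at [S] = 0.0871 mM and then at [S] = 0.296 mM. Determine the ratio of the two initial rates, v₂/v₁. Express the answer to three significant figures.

The fractional saturations are [S]/(Km+[S]) = 0.0871/0.3981 = 0.2188 and 0.296/0.6070 = 0.4876.
v₂/v₁ is just their ratio: 0.4876/0.2188 = 2.23.

2.23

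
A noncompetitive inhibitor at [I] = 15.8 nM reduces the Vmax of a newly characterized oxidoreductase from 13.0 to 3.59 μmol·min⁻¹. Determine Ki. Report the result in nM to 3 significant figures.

6.03 nM

Noncompetitive: Vmax,app = Vmax/α with α = 1 + [I]/Ki.
α = Vmax/Vmax,app = 13.0/3.59 = 3.621.
Ki = [I]/(α − 1) = 15.8/2.621 = 6.03 nM.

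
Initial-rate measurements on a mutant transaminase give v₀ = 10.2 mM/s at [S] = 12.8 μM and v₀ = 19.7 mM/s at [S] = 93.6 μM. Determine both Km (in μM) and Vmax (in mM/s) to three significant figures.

Km = 16.2 μM; Vmax = 23.1 mM/s

In reciprocal form, 1/v = (Km/Vmax)·(1/[S]) + 1/Vmax. The two points give (1/[S], 1/v) = (0.07812, 0.09804) and (0.01068, 0.05076).
Slope = (0.09804 − 0.05076)/(0.07812 − 0.01068) = 0.7010; intercept = 0.09804 − 0.7010×0.07812 = 0.04327.
Vmax = 1/intercept = 23.1 mM/s; Km = slope × Vmax = 0.7010 × 23.1 = 16.2 μM.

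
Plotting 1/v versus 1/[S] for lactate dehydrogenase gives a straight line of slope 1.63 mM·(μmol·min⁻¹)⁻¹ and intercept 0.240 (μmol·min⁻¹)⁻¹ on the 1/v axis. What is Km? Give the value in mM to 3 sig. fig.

6.79 mM

y-intercept = 1/Vmax ⇒ Vmax = 4.17 μmol·min⁻¹; slope = Km/Vmax ⇒ Km = slope × Vmax.
Km = 1.63 × 4.17 = 6.79 mM.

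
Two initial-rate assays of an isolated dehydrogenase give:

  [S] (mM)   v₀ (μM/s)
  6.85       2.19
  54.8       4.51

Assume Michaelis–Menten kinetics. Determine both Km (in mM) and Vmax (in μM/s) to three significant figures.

In reciprocal form, 1/v = (Km/Vmax)·(1/[S]) + 1/Vmax. The two points give (1/[S], 1/v) = (0.1460, 0.4566) and (0.01825, 0.2217).
Slope = (0.4566 − 0.2217)/(0.1460 − 0.01825) = 1.839; intercept = 0.4566 − 1.839×0.1460 = 0.1882.
Vmax = 1/intercept = 5.31 μM/s; Km = slope × Vmax = 1.839 × 5.31 = 9.77 mM.

Km = 9.77 mM; Vmax = 5.31 μM/s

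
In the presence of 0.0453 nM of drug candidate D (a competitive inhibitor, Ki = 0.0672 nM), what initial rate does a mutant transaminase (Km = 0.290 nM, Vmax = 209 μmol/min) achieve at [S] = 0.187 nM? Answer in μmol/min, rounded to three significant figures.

58.1 μmol/min

α = 1 + [I]/Ki = 1 + 0.0453/0.0672 = 1.674.
For a competitive inhibitor, Vmax is unchanged and the apparent Km becomes α·Km: Km,app = 0.485 nM, Vmax,app = 209 μmol/min.
v = Vmax,app·[S]/(Km,app + [S]) = 209 × 0.187/(0.485 + 0.187) = 58.1 μmol/min.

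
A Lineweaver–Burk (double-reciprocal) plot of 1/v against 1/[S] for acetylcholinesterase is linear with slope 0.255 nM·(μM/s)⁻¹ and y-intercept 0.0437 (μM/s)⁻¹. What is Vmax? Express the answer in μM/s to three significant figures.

The y-intercept of a Lineweaver–Burk plot equals 1/Vmax, so Vmax = 1/0.0437 = 22.9 μM/s.

22.9 μM/s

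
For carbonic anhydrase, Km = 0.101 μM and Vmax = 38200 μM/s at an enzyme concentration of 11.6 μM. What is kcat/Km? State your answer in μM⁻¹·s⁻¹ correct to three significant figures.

kcat = Vmax/[E]total = 38200/11.6 = 3290 s⁻¹.
kcat/Km = 3290/0.101 = 32600 μM⁻¹·s⁻¹.

32600 μM⁻¹·s⁻¹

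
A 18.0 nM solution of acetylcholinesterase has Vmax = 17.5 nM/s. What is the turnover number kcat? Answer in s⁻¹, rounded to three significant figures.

0.972 s⁻¹

kcat = Vmax/[E]total = 17.5 nM/s / 18.0 nM = 0.972 s⁻¹.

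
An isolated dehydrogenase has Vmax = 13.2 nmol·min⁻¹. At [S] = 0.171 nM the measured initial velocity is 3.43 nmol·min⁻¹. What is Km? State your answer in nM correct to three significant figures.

0.487 nM

v/Vmax = 3.43/13.2 = 0.2598 = [S]/(Km+[S]).
So Km + [S] = [S]/0.2598 = 0.6581 nM, giving Km = 0.6581 − 0.171 = 0.487 nM.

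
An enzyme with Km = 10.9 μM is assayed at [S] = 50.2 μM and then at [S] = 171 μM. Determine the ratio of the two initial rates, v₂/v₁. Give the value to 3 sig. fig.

Since Vmax cancels, v₂/v₁ = [S]₂(Km+[S]₁) / [S]₁(Km+[S]₂).
= 171×(10.9+50.2) / (50.2×(10.9+171)) = 10450/9131 = 1.14.

1.14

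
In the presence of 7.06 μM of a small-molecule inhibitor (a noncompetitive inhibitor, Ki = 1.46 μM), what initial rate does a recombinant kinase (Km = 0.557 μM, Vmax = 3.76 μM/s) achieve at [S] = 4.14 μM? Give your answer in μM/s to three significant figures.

0.568 μM/s

α = 1 + [I]/Ki = 1 + 7.06/1.46 = 5.836.
For a noncompetitive inhibitor, Vmax is reduced to Vmax/α while Km is unchanged: Km,app = 0.557 μM, Vmax,app = 0.644 μM/s.
v = Vmax,app·[S]/(Km,app + [S]) = 0.644 × 4.14/(0.557 + 4.14) = 0.568 μM/s.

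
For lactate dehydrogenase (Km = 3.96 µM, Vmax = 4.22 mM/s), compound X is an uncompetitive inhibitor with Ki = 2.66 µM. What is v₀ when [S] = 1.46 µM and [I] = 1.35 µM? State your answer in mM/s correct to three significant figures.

α = 1 + [I]/Ki = 1 + 1.35/2.66 = 1.508.
For an uncompetitive inhibitor, both parameters are divided by α, giving Vmax/α and Km/α: Km,app = 2.63 µM, Vmax,app = 2.80 mM/s.
v = Vmax,app·[S]/(Km,app + [S]) = 2.80 × 1.46/(2.63 + 1.46) = 1.00 mM/s.

1.00 mM/s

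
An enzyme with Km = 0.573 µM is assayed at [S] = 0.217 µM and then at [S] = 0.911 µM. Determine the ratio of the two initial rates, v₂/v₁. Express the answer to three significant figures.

Since Vmax cancels, v₂/v₁ = [S]₂(Km+[S]₁) / [S]₁(Km+[S]₂).
= 0.911×(0.573+0.217) / (0.217×(0.573+0.911)) = 0.7197/0.3220 = 2.23.

2.23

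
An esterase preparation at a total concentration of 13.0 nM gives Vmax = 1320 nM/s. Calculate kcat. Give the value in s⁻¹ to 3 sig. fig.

kcat = Vmax/[E]total = 1320 nM/s / 13.0 nM = 102 s⁻¹.

102 s⁻¹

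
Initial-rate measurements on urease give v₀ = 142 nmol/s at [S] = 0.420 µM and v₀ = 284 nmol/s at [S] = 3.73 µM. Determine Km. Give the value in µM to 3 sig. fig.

0.542 µM

In reciprocal form, 1/v = (Km/Vmax)·(1/[S]) + 1/Vmax. The two points give (1/[S], 1/v) = (2.381, 0.007042) and (0.2681, 0.003521).
Slope = (0.007042 − 0.003521)/(2.381 − 0.2681) = 0.001667; intercept = 0.007042 − 0.001667×2.381 = 0.003074.
Vmax = 1/intercept = 325 nmol/s; Km = slope × Vmax = 0.001667 × 325 = 0.542 µM.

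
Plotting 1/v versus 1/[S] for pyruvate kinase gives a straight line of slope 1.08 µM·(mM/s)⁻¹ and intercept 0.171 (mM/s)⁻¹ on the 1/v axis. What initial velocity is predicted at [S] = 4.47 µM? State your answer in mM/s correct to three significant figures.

The y-intercept is 1/Vmax, so Vmax = 1/0.171 = 5.85 mM/s.
The slope is Km/Vmax, so Km = 1.08 × 5.85 = 6.32 µM.
Then v = 5.85 × 4.47/(6.32 + 4.47) = 2.42 mM/s.

2.42 mM/s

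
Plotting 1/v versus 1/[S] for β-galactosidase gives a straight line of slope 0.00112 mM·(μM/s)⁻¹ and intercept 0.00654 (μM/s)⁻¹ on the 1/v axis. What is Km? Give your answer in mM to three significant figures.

y-intercept = 1/Vmax ⇒ Vmax = 153 μM/s; slope = Km/Vmax ⇒ Km = slope × Vmax.
Km = 0.00112 × 153 = 0.171 mM.

0.171 mM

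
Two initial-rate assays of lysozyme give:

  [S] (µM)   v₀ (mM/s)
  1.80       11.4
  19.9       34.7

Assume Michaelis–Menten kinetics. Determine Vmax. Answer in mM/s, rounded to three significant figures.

43.6 mM/s

In reciprocal form, 1/v = (Km/Vmax)·(1/[S]) + 1/Vmax. The two points give (1/[S], 1/v) = (0.5556, 0.08772) and (0.05025, 0.02882).
Slope = (0.08772 − 0.02882)/(0.5556 − 0.05025) = 0.1166; intercept = 0.08772 − 0.1166×0.5556 = 0.02296.
Vmax = 1/intercept = 43.6 mM/s; Km = slope × Vmax = 0.1166 × 43.6 = 5.08 µM.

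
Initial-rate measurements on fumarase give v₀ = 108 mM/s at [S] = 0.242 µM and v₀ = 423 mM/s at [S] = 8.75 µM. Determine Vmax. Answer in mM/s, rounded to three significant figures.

From v = Vmax[S]/(Km+[S]), each point gives Vmax = v(Km+[S])/[S].
Equating: 108(Km+0.242)/0.242 = 423(Km+8.75)/8.75.
446.3·Km + 108 = 48.34·Km + 423, so (446.3 − 48.34)·Km = 423 − 108.
Km = 315.0/397.9 = 0.792 µM; then Vmax = 108(0.792+0.242)/0.242 = 461 mM/s.

461 mM/s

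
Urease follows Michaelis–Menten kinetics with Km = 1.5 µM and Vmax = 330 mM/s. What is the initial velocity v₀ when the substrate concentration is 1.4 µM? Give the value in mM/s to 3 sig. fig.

159 mM/s

v = Vmax·[S]/(Km + [S]) = 330 × 1.4 / (1.5 + 1.4)
  = 462.0 / 2.900 = 159 mM/s.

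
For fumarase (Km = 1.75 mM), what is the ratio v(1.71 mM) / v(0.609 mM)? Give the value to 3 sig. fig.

The fractional saturations are [S]/(Km+[S]) = 0.609/2.359 = 0.2582 and 1.71/3.460 = 0.4942.
v₂/v₁ is just their ratio: 0.4942/0.2582 = 1.91.

1.91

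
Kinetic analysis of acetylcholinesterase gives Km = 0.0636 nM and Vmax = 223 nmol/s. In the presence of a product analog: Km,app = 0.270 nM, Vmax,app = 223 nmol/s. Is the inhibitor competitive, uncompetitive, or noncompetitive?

Km increases (0.0636 → 0.270 nM) while Vmax is unchanged — the hallmark of competitive inhibition.

competitive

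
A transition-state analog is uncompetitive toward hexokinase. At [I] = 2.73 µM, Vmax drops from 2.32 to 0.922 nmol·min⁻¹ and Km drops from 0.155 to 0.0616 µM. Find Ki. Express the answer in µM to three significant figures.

1.80 µM

Uncompetitive: Vmax,app = Vmax/α (and Km,app = Km/α) with α = 1 + [I]/Ki.
α = Vmax/Vmax,app = 2.32/0.922 = 2.516.
Since α = 1 + [I]/Ki, [I]/Ki = 2.516 − 1 = 1.516 and Ki = 2.73/1.516 = 1.80 µM.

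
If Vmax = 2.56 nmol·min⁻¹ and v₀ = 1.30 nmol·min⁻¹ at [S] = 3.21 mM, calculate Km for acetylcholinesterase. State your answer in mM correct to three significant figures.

3.11 mM

v/Vmax = 1.30/2.56 = 0.5078 = [S]/(Km+[S]).
So Km + [S] = [S]/0.5078 = 6.321 mM, giving Km = 6.321 − 3.21 = 3.11 mM.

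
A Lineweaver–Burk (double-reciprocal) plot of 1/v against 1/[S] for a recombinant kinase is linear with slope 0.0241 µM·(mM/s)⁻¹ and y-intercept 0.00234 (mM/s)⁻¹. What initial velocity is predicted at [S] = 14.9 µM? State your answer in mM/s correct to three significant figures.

The y-intercept is 1/Vmax, so Vmax = 1/0.00234 = 427 mM/s.
The slope is Km/Vmax, so Km = 0.0241 × 427 = 10.3 µM.
Then v = 427 × 14.9/(10.3 + 14.9) = 253 mM/s.

253 mM/s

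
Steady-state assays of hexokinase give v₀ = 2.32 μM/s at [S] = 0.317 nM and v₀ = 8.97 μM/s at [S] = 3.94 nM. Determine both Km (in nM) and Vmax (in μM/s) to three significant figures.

Km = 1.32 nM; Vmax = 12.0 μM/s

In reciprocal form, 1/v = (Km/Vmax)·(1/[S]) + 1/Vmax. The two points give (1/[S], 1/v) = (3.155, 0.4310) and (0.2538, 0.1115).
Slope = (0.4310 − 0.1115)/(3.155 − 0.2538) = 0.1102; intercept = 0.4310 − 0.1102×3.155 = 0.08352.
Vmax = 1/intercept = 12.0 μM/s; Km = slope × Vmax = 0.1102 × 12.0 = 1.32 nM.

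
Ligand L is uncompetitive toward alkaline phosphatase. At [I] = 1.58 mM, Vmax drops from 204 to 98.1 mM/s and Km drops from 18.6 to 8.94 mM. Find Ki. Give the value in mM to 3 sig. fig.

1.46 mM

Uncompetitive: Vmax,app = Vmax/α (and Km,app = Km/α) with α = 1 + [I]/Ki.
α = Vmax/Vmax,app = 204/98.1 = 2.080.
Since α = 1 + [I]/Ki, [I]/Ki = 2.080 − 1 = 1.080 and Ki = 1.58/1.080 = 1.46 mM.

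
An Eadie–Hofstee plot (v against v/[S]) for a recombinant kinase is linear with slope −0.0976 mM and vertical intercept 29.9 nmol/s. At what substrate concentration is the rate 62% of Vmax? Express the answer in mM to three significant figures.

The Eadie–Hofstee slope gives Km = 0.0976 mM (slope = −Km).
v/Vmax = [S]/(Km+[S]) = 0.62 ⇒ [S] = Km·0.62/(1−0.62) = 0.0976 × 1.632 = 0.159 mM.

0.159 mM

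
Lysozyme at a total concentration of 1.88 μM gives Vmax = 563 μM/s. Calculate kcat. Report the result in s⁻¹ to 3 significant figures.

kcat = Vmax/[E]total = 563 μM/s / 1.88 μM = 299 s⁻¹.

299 s⁻¹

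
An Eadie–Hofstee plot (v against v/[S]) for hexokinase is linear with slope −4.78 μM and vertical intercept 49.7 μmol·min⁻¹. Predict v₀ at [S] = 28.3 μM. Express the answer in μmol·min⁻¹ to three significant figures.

In the Eadie–Hofstee form v = Vmax − Km·(v/[S]), the slope is −Km and the intercept is Vmax, so Km = 4.78 μM and Vmax = 49.7 μmol·min⁻¹.
v = 49.7 × 28.3/(4.78 + 28.3) = 42.5 μmol·min⁻¹.

42.5 μmol·min⁻¹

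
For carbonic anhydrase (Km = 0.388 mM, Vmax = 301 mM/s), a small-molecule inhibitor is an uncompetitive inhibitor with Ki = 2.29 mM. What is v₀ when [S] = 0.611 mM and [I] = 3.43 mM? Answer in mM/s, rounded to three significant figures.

96.1 mM/s

α = 1 + [I]/Ki = 1 + 3.43/2.29 = 2.498.
For an uncompetitive inhibitor, both parameters are divided by α, giving Vmax/α and Km/α: Km,app = 0.155 mM, Vmax,app = 121 mM/s.
v = Vmax,app·[S]/(Km,app + [S]) = 121 × 0.611/(0.155 + 0.611) = 96.1 mM/s.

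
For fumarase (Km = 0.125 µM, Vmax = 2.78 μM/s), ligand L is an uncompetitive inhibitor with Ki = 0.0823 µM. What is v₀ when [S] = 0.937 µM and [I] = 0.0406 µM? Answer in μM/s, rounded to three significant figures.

With α = 1 + [I]/Ki = 1 + 0.0406/0.0823 = 1.493, the uncompetitive rate law is v = (Vmax/α)·[S] / (Km/α + [S]).
v = (2.78/1.493)×0.937 / (0.125/1.493 + 0.937) = 1.744/1.021 = 1.71 μM/s.

1.71 μM/s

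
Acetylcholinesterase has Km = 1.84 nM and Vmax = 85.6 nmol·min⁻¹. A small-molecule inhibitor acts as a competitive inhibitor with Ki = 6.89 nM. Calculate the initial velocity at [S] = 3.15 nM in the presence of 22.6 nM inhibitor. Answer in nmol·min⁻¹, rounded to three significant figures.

α = 1 + [I]/Ki = 1 + 22.6/6.89 = 4.280.
For a competitive inhibitor, Vmax is unchanged and the apparent Km becomes α·Km: Km,app = 7.88 nM, Vmax,app = 85.6 nmol·min⁻¹.
v = Vmax,app·[S]/(Km,app + [S]) = 85.6 × 3.15/(7.88 + 3.15) = 24.5 nmol·min⁻¹.

24.5 nmol·min⁻¹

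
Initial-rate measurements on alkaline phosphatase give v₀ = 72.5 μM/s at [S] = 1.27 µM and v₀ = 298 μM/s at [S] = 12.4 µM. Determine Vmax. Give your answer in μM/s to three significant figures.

462 μM/s

From v = Vmax[S]/(Km+[S]), each point gives Vmax = v(Km+[S])/[S].
Equating: 72.5(Km+1.27)/1.27 = 298(Km+12.4)/12.4.
57.09·Km + 72.5 = 24.03·Km + 298, so (57.09 − 24.03)·Km = 298 − 72.5.
Km = 225.5/33.05 = 6.82 µM; then Vmax = 72.5(6.82+1.27)/1.27 = 462 μM/s.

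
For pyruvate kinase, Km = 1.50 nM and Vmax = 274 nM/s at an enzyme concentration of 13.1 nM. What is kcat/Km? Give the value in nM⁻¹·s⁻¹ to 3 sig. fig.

kcat = Vmax/[E]total = 274/13.1 = 20.9 s⁻¹.
kcat/Km = 20.9/1.50 = 13.9 nM⁻¹·s⁻¹.

13.9 nM⁻¹·s⁻¹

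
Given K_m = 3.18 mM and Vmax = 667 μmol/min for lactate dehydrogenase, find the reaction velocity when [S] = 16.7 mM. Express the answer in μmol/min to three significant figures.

560 μmol/min

[S]/(Km+[S]) = 16.7/19.88 = 0.8400, the fractional saturation.
v = 0.8400 × Vmax = 0.8400 × 667 = 560 μmol/min.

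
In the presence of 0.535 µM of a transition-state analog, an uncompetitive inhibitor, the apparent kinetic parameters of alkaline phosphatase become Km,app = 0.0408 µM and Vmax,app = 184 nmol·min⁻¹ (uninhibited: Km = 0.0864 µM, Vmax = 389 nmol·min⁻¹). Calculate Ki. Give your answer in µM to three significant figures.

0.480 µM

Uncompetitive: Vmax,app = Vmax/α (and Km,app = Km/α) with α = 1 + [I]/Ki.
α = Vmax/Vmax,app = 389/184 = 2.114.
Since α = 1 + [I]/Ki, [I]/Ki = 2.114 − 1 = 1.114 and Ki = 0.535/1.114 = 0.480 µM.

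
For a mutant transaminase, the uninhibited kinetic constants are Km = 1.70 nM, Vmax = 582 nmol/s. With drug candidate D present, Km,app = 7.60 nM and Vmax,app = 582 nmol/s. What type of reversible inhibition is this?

competitive

Km increases (1.70 → 7.60 nM) while Vmax is unchanged — the hallmark of competitive inhibition.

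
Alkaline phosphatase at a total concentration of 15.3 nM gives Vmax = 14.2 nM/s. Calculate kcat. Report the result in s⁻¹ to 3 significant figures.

kcat = Vmax/[E]total = 14.2 nM/s / 15.3 nM = 0.928 s⁻¹.

0.928 s⁻¹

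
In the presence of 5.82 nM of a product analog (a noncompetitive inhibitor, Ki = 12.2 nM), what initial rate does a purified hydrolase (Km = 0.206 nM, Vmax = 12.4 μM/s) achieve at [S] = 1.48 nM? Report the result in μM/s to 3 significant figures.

α = 1 + [I]/Ki = 1 + 5.82/12.2 = 1.477.
For a noncompetitive inhibitor, Vmax is reduced to Vmax/α while Km is unchanged: Km,app = 0.206 nM, Vmax,app = 8.40 μM/s.
v = Vmax,app·[S]/(Km,app + [S]) = 8.40 × 1.48/(0.206 + 1.48) = 7.37 μM/s.

7.37 μM/s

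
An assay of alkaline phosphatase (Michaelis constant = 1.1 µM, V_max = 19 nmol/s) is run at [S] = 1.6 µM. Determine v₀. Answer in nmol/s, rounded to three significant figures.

v = Vmax·[S]/(Km + [S]) = 19 × 1.6 / (1.1 + 1.6)
  = 30.40 / 2.700 = 11.3 nmol/s.

11.3 nmol/s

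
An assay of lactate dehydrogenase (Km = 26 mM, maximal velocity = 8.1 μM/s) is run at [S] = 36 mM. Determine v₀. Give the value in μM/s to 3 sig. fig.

4.70 μM/s

v = Vmax·[S]/(Km + [S]) = 8.1 × 36 / (26 + 36)
  = 291.6 / 62.00 = 4.70 μM/s.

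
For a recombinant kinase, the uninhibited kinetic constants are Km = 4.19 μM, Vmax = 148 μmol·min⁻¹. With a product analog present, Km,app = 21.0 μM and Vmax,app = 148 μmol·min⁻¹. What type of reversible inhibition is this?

competitive

Km increases (4.19 → 21.0 μM) while Vmax is unchanged — the hallmark of competitive inhibition.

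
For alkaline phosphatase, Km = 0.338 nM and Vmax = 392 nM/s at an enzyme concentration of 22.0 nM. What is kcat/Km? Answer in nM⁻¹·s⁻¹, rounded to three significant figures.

52.7 nM⁻¹·s⁻¹

kcat = Vmax/[E]total = 392/22.0 = 17.8 s⁻¹.
kcat/Km = 17.8/0.338 = 52.7 nM⁻¹·s⁻¹.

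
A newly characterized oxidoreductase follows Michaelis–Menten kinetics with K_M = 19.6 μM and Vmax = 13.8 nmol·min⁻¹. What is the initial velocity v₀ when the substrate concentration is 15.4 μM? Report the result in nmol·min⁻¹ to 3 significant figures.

6.07 nmol·min⁻¹

v = Vmax·[S]/(Km + [S]) = 13.8 × 15.4 / (19.6 + 15.4)
  = 212.5 / 35.00 = 6.07 nmol·min⁻¹.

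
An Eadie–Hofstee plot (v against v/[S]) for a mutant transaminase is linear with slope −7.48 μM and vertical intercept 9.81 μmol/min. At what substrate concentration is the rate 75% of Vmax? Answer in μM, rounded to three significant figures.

The Eadie–Hofstee slope gives Km = 7.48 μM (slope = −Km).
v/Vmax = [S]/(Km+[S]) = 0.75 ⇒ [S] = Km·0.75/(1−0.75) = 7.48 × 3.000 = 22.4 μM.

22.4 μM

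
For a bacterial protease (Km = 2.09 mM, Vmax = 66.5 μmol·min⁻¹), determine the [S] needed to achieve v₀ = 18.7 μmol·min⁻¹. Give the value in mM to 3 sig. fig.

0.818 mM

The required fractional saturation is v/Vmax = 18.7/66.5 = 0.2812.
Then [S]/(Km+[S]) = 0.2812 ⇒ [S] = 2.09 × 0.2812/(1 − 0.2812) = 0.818 mM.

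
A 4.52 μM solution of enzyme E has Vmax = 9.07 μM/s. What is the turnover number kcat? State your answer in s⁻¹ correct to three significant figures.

2.01 s⁻¹

kcat = Vmax/[E]total = 9.07 μM/s / 4.52 μM = 2.01 s⁻¹.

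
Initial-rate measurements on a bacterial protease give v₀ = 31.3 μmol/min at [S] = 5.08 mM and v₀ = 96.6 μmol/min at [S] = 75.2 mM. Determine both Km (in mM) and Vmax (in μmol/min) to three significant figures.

Km = 13.4 mM; Vmax = 114 μmol/min

In reciprocal form, 1/v = (Km/Vmax)·(1/[S]) + 1/Vmax. The two points give (1/[S], 1/v) = (0.1969, 0.03195) and (0.01330, 0.01035).
Slope = (0.03195 − 0.01035)/(0.1969 − 0.01330) = 0.1177; intercept = 0.03195 − 0.1177×0.1969 = 0.008787.
Vmax = 1/intercept = 114 μmol/min; Km = slope × Vmax = 0.1177 × 114 = 13.4 mM.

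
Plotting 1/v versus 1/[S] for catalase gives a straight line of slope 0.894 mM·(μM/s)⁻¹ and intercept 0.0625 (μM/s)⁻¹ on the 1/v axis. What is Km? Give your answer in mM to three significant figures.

y-intercept = 1/Vmax ⇒ Vmax = 16.0 μM/s; slope = Km/Vmax ⇒ Km = slope × Vmax.
Km = 0.894 × 16.0 = 14.3 mM.

14.3 mM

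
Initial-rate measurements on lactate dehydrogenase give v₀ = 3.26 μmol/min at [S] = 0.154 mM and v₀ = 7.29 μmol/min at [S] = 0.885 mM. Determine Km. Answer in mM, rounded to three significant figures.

0.312 mM

In reciprocal form, 1/v = (Km/Vmax)·(1/[S]) + 1/Vmax. The two points give (1/[S], 1/v) = (6.494, 0.3067) and (1.130, 0.1372).
Slope = (0.3067 − 0.1372)/(6.494 − 1.130) = 0.03162; intercept = 0.3067 − 0.03162×6.494 = 0.1014.
Vmax = 1/intercept = 9.86 μmol/min; Km = slope × Vmax = 0.03162 × 9.86 = 0.312 mM.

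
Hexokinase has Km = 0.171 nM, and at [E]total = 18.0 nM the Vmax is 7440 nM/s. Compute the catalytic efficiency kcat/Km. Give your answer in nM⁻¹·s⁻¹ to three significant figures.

kcat = Vmax/[E]total = 7440/18.0 = 413 s⁻¹.
kcat/Km = 413/0.171 = 2420 nM⁻¹·s⁻¹.

2420 nM⁻¹·s⁻¹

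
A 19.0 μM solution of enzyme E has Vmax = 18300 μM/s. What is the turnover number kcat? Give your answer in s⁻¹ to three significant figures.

963 s⁻¹

kcat = Vmax/[E]total = 18300 μM/s / 19.0 μM = 963 s⁻¹.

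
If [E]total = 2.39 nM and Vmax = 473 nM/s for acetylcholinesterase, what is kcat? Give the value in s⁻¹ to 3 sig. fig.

kcat = Vmax/[E]total = 473 nM/s / 2.39 nM = 198 s⁻¹.

198 s⁻¹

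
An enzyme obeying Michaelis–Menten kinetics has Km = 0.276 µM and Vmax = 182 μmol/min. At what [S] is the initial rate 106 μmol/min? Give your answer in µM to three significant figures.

0.385 µM

The required fractional saturation is v/Vmax = 106/182 = 0.5824.
Then [S]/(Km+[S]) = 0.5824 ⇒ [S] = 0.276 × 0.5824/(1 − 0.5824) = 0.385 µM.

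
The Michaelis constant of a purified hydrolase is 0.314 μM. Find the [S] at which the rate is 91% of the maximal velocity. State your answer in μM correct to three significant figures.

v/Vmax = [S]/(Km+[S]) = 0.91, so [S] = Km·0.91/(1 − 0.91) = 0.314 × 10.11.
[S] = 3.17 μM.

3.17 μM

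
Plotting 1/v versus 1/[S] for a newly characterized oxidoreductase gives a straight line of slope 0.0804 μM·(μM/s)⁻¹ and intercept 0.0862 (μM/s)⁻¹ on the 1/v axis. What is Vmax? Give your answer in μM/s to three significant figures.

The y-intercept of a Lineweaver–Burk plot equals 1/Vmax, so Vmax = 1/0.0862 = 11.6 μM/s.

11.6 μM/s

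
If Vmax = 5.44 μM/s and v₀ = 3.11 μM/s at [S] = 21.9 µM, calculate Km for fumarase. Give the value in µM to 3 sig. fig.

16.4 µM

v/Vmax = 3.11/5.44 = 0.5717 = [S]/(Km+[S]).
So Km + [S] = [S]/0.5717 = 38.31 µM, giving Km = 38.31 − 21.9 = 16.4 µM.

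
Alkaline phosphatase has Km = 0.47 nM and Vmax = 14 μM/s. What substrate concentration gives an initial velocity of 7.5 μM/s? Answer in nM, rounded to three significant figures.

0.542 nM

The required fractional saturation is v/Vmax = 7.5/14 = 0.5357.
Then [S]/(Km+[S]) = 0.5357 ⇒ [S] = 0.47 × 0.5357/(1 − 0.5357) = 0.542 nM.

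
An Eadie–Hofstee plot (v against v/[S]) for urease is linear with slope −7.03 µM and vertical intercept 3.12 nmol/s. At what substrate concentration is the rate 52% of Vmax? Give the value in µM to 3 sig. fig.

7.62 µM

The Eadie–Hofstee slope gives Km = 7.03 µM (slope = −Km).
v/Vmax = [S]/(Km+[S]) = 0.52 ⇒ [S] = Km·0.52/(1−0.52) = 7.03 × 1.083 = 7.62 µM.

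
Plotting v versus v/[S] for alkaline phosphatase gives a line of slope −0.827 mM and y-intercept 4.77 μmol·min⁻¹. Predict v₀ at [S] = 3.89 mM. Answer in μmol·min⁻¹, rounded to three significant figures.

In the Eadie–Hofstee form v = Vmax − Km·(v/[S]), the slope is −Km and the intercept is Vmax, so Km = 0.827 mM and Vmax = 4.77 μmol·min⁻¹.
v = 4.77 × 3.89/(0.827 + 3.89) = 3.93 μmol·min⁻¹.

3.93 μmol·min⁻¹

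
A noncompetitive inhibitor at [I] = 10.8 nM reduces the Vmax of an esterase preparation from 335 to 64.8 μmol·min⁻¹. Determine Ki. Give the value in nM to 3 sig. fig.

2.59 nM

Noncompetitive: Vmax,app = Vmax/α with α = 1 + [I]/Ki.
α = Vmax/Vmax,app = 335/64.8 = 5.170.
Since α = 1 + [I]/Ki, [I]/Ki = 5.170 − 1 = 4.170 and Ki = 10.8/4.170 = 2.59 nM.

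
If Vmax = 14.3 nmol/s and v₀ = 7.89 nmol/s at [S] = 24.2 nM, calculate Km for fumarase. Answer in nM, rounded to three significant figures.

v/Vmax = 7.89/14.3 = 0.5517 = [S]/(Km+[S]).
So Km + [S] = [S]/0.5517 = 43.86 nM, giving Km = 43.86 − 24.2 = 19.7 nM.

19.7 nM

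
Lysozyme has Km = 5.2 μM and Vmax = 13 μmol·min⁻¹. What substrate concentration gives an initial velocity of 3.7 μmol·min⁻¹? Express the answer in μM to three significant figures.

2.07 μM

The required fractional saturation is v/Vmax = 3.7/13 = 0.2846.
Then [S]/(Km+[S]) = 0.2846 ⇒ [S] = 5.2 × 0.2846/(1 − 0.2846) = 2.07 μM.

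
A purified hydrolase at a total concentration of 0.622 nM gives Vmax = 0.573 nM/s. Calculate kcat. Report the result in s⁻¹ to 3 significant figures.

0.921 s⁻¹

kcat = Vmax/[E]total = 0.573 nM/s / 0.622 nM = 0.921 s⁻¹.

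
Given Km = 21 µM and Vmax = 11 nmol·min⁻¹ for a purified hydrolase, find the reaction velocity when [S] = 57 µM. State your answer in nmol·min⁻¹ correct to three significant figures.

8.04 nmol·min⁻¹

[S]/(Km+[S]) = 57/78.00 = 0.7308, the fractional saturation.
v = 0.7308 × Vmax = 0.7308 × 11 = 8.04 nmol·min⁻¹.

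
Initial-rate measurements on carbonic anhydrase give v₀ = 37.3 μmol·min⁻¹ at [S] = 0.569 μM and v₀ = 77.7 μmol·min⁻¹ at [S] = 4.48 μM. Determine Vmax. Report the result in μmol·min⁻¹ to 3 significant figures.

In reciprocal form, 1/v = (Km/Vmax)·(1/[S]) + 1/Vmax. The two points give (1/[S], 1/v) = (1.757, 0.02681) and (0.2232, 0.01287).
Slope = (0.02681 − 0.01287)/(1.757 − 0.2232) = 0.009086; intercept = 0.02681 − 0.009086×1.757 = 0.01084.
Vmax = 1/intercept = 92.2 μmol·min⁻¹; Km = slope × Vmax = 0.009086 × 92.2 = 0.838 μM.

92.2 μmol·min⁻¹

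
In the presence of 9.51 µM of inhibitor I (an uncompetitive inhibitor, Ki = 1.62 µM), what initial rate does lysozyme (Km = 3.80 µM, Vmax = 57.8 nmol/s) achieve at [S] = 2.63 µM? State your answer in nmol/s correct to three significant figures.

With α = 1 + [I]/Ki = 1 + 9.51/1.62 = 6.870, the uncompetitive rate law is v = (Vmax/α)·[S] / (Km/α + [S]).
v = (57.8/6.870)×2.63 / (3.80/6.870 + 2.63) = 22.13/3.183 = 6.95 nmol/s.

6.95 nmol/s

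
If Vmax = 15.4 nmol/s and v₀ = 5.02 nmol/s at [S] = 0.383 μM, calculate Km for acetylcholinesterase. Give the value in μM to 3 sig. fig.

From v = Vmax[S]/(Km+[S]), Km = [S](Vmax − v)/v.
Km = 0.383 × (15.4 − 5.02) / 5.02 = 3.976/5.02 = 0.792 μM.

0.792 μM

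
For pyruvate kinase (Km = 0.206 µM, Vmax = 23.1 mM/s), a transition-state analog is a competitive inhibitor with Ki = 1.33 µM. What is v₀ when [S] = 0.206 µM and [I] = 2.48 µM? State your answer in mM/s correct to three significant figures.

5.98 mM/s

With α = 1 + [I]/Ki = 1 + 2.48/1.33 = 2.865, the competitive rate law is v = Vmax[S] / (αKm + [S]).
v = 23.1×0.206 / (2.865×0.206 + 0.206) = 4.759/0.7961 = 5.98 mM/s.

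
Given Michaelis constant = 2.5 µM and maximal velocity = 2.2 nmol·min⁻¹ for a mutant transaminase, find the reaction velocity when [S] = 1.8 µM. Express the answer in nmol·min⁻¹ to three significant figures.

v = Vmax·[S]/(Km + [S]) = 2.2 × 1.8 / (2.5 + 1.8)
  = 3.960 / 4.300 = 0.921 nmol·min⁻¹.

0.921 nmol·min⁻¹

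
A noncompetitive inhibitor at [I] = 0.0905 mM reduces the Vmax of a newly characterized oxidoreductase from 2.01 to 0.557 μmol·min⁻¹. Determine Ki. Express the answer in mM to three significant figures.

0.0347 mM

Noncompetitive: Vmax,app = Vmax/α with α = 1 + [I]/Ki.
α = Vmax/Vmax,app = 2.01/0.557 = 3.609.
Ki = [I]/(α − 1) = 0.0905/2.609 = 0.0347 mM.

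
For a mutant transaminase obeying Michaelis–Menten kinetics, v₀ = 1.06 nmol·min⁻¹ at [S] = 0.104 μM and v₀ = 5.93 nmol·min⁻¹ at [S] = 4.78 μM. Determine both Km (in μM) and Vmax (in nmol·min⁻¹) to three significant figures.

Km = 0.544 μM; Vmax = 6.60 nmol·min⁻¹

From v = Vmax[S]/(Km+[S]), each point gives Vmax = v(Km+[S])/[S].
Equating: 1.06(Km+0.104)/0.104 = 5.93(Km+4.78)/4.78.
10.19·Km + 1.06 = 1.241·Km + 5.93, so (10.19 − 1.241)·Km = 5.93 − 1.06.
Km = 4.870/8.952 = 0.544 μM; then Vmax = 1.06(0.544+0.104)/0.104 = 6.60 nmol·min⁻¹.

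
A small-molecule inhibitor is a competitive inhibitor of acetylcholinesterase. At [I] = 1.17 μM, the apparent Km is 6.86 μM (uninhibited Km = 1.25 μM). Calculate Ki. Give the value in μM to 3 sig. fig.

Competitive: Km,app = α·Km with α = 1 + [I]/Ki.
α = Km,app/Km = 6.86/1.25 = 5.488.
Since α = 1 + [I]/Ki, [I]/Ki = 5.488 − 1 = 4.488 and Ki = 1.17/4.488 = 0.261 μM.

0.261 μM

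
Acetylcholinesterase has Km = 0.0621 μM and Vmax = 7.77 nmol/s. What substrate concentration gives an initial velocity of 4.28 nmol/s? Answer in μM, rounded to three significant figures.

Rearranging v = Vmax[S]/(Km+[S]) gives [S] = Km·v/(Vmax − v).
[S] = 0.0621 × 4.28 / (7.77 − 4.28) = 0.2658/3.490 = 0.0762 μM.

0.0762 μM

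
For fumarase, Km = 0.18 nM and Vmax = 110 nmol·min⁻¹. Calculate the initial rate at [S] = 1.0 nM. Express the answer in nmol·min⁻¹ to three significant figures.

93.2 nmol·min⁻¹

[S]/(Km+[S]) = 1.0/1.180 = 0.8475, the fractional saturation.
v = 0.8475 × Vmax = 0.8475 × 110 = 93.2 nmol·min⁻¹.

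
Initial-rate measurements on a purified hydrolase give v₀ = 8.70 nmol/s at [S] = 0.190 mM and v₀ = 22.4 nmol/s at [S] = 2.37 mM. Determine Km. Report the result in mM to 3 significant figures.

0.377 mM

In reciprocal form, 1/v = (Km/Vmax)·(1/[S]) + 1/Vmax. The two points give (1/[S], 1/v) = (5.263, 0.1149) and (0.4219, 0.04464).
Slope = (0.1149 − 0.04464)/(5.263 − 0.4219) = 0.01452; intercept = 0.1149 − 0.01452×5.263 = 0.03852.
Vmax = 1/intercept = 26.0 nmol/s; Km = slope × Vmax = 0.01452 × 26.0 = 0.377 mM.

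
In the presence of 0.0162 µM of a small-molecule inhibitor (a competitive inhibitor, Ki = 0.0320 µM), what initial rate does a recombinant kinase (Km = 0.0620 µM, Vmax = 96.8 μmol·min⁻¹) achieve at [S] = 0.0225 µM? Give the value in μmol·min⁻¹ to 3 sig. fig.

18.8 μmol·min⁻¹

α = 1 + [I]/Ki = 1 + 0.0162/0.0320 = 1.506.
For a competitive inhibitor, Vmax is unchanged and the apparent Km becomes α·Km: Km,app = 0.0934 µM, Vmax,app = 96.8 μmol·min⁻¹.
v = Vmax,app·[S]/(Km,app + [S]) = 96.8 × 0.0225/(0.0934 + 0.0225) = 18.8 μmol·min⁻¹.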